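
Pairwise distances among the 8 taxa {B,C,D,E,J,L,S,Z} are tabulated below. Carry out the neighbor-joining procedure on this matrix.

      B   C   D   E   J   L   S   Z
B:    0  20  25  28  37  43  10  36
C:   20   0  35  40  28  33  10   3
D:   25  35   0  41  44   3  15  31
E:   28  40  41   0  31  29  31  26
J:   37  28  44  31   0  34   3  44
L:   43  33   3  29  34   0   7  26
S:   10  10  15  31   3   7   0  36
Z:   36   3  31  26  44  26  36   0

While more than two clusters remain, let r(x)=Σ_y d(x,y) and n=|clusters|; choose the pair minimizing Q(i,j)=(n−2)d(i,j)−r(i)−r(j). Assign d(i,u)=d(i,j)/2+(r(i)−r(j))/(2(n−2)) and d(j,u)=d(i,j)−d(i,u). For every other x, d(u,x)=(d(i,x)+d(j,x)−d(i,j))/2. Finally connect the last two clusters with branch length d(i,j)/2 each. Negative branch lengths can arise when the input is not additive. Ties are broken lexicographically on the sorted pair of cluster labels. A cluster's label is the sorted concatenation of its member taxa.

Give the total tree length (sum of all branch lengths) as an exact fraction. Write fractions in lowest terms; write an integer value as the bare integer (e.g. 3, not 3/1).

step 1: merge (C,Z) at d=3, Q=-353; branch lengths C→-5/4, Z→17/4; new cluster CZ
  updated: d(B,CZ)=53/2, d(CZ,D)=63/2, d(CZ,E)=63/2, d(CZ,J)=69/2, d(CZ,L)=28, d(CZ,S)=43/2
step 2: merge (D,L) at d=3, Q=-577/2; branch lengths D→61/20, L→-1/20; new cluster DL
  updated: d(B,DL)=65/2, d(CZ,DL)=113/4, d(DL,E)=67/2, d(DL,J)=75/2, d(DL,S)=19/2
step 3: merge (J,S) at d=3, Q=-206; branch lengths J→10, S→-7; new cluster JS
  updated: d(B,JS)=22, d(CZ,JS)=53/2, d(DL,JS)=22, d(E,JS)=59/2
step 4: merge (DL,JS) at d=22, Q=-601/4; branch lengths DL→329/24, JS→199/24; new cluster DJLS
  updated: d(B,DJLS)=65/4, d(CZ,DJLS)=131/8, d(DJLS,E)=41/2
step 5: merge (B,E) at d=28, Q=-379/4; branch lengths B→187/16, E→261/16; new cluster BE
  updated: d(BE,CZ)=15, d(BE,DJLS)=35/8
step 6: merge (BE,CZ) at d=15, Q=-143/4; branch lengths BE→3/2, CZ→27/2; new cluster BCEZ
  updated: d(BCEZ,DJLS)=23/8
step 7: merge (BCEZ,DJLS) at d=23/8; branch lengths BCEZ→23/16, DJLS→23/16; new cluster BCDEJLSZ
final tree: (((B:187/16,E:261/16):3/2,(C:-5/4,Z:17/4):27/2):23/16,((D:61/20,L:-1/20):329/24,(J:10,S:-7):199/24):23/16)
total length: 615/8

615/8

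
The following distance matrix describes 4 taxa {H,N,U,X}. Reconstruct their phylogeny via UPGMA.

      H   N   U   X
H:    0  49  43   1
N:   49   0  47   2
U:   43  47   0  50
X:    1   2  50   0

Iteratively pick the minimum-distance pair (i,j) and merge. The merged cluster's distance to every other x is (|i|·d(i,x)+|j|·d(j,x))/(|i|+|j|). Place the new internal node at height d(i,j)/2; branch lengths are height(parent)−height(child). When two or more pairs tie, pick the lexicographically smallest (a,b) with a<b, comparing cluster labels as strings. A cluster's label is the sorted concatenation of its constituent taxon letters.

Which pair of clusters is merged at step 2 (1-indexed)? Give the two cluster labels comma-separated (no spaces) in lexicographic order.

HX,N

1. join H+X (d=1) ⇒ HX; edges |H|=1/2, |X|=1/2
  updated: d(HX,N)=51/2, d(HX,U)=93/2
2. join HX+N (d=51/2) ⇒ HNX; edges |HX|=49/4, |N|=51/4
  updated: d(HNX,U)=140/3
3. join HNX+U (d=140/3) ⇒ HNUX; edges |HNX|=127/12, |U|=70/3
final tree: (((H:1/2,X:1/2):49/4,N:51/4):127/12,U:70/3)
total length: 719/12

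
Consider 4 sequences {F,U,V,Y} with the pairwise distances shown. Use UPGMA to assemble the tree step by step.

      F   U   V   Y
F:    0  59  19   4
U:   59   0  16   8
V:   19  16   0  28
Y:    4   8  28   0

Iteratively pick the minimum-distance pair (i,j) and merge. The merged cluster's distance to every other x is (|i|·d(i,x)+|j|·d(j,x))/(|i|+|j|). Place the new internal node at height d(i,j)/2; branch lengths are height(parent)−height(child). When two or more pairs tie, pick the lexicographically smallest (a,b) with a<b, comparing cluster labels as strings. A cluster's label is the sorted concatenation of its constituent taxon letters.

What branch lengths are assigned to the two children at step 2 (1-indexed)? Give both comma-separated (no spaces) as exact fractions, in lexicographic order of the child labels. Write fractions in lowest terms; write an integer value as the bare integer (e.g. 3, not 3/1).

1. join F+Y (d=4) ⇒ FY; edges |F|=2, |Y|=2
  updated: d(FY,U)=67/2, d(FY,V)=47/2
2. join U+V (d=16) ⇒ UV; edges |U|=8, |V|=8
  updated: d(FY,UV)=57/2
3. join FY+UV (d=57/2) ⇒ FUVY; edges |FY|=49/4, |UV|=25/4
final tree: ((F:2,Y:2):49/4,(U:8,V:8):25/4)
total length: 77/2

8,8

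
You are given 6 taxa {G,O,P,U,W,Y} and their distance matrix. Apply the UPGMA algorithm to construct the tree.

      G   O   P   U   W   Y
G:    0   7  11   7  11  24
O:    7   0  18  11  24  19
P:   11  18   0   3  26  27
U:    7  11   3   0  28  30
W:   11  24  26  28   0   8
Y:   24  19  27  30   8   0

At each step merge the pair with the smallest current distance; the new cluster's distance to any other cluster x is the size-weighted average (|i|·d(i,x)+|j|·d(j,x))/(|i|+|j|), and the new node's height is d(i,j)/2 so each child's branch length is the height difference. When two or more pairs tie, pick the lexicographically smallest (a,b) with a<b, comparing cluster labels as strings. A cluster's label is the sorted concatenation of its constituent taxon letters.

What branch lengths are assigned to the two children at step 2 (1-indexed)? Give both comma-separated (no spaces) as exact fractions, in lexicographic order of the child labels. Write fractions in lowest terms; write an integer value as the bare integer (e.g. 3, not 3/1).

iteration 1: select P,U (d=3); attach at lengths (3/2, 3/2); label the merged cluster PU
  updated: d(G,PU)=9, d(O,PU)=29/2, d(PU,W)=27, d(PU,Y)=57/2
iteration 2: select G,O (d=7); attach at lengths (7/2, 7/2); label the merged cluster GO
  updated: d(GO,PU)=47/4, d(GO,W)=35/2, d(GO,Y)=43/2
iteration 3: select W,Y (d=8); attach at lengths (4, 4); label the merged cluster WY
  updated: d(GO,WY)=39/2, d(PU,WY)=111/4
iteration 4: select GO,PU (d=47/4); attach at lengths (19/8, 35/8); label the merged cluster GOPU
  updated: d(GOPU,WY)=189/8
iteration 5: select GOPU,WY (d=189/8); attach at lengths (95/16, 125/16); label the merged cluster GOPUWY
final tree: (((G:7/2,O:7/2):19/8,(P:3/2,U:3/2):35/8):95/16,(W:4,Y:4):125/16)
total length: 77/2

7/2,7/2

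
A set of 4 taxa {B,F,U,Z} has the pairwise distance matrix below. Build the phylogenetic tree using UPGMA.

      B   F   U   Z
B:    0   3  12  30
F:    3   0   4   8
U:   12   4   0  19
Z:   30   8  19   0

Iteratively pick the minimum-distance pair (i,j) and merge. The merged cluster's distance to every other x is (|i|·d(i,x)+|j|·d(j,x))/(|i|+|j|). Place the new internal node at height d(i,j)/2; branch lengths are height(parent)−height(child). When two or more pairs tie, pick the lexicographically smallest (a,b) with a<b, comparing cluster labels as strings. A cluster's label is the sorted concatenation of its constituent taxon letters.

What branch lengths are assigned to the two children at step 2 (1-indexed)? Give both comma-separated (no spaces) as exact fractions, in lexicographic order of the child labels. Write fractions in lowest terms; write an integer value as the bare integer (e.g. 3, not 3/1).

5/2,4

iteration 1: select B,F (d=3); attach at lengths (3/2, 3/2); label the merged cluster BF
  updated: d(BF,U)=8, d(BF,Z)=19
iteration 2: select BF,U (d=8); attach at lengths (5/2, 4); label the merged cluster BFU
  updated: d(BFU,Z)=19
iteration 3: select BFU,Z (d=19); attach at lengths (11/2, 19/2); label the merged cluster BFUZ
final tree: (((B:3/2,F:3/2):5/2,U:4):11/2,Z:19/2)
total length: 49/2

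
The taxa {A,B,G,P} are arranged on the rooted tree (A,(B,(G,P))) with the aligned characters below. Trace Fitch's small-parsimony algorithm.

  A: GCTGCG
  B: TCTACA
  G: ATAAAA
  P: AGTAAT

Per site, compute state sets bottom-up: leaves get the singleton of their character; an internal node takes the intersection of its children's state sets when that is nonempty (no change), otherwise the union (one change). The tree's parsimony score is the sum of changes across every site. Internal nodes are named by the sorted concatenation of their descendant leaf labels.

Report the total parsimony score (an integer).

GP@0: {A} ∩ {A} = {A} (intersection, +0)
BGP@0: {T} ∪ {A} = {A,T} (union, +1)
ABGP@0: {G} ∪ {A,T} = {A,G,T} (union, +1)
GP@1: {T} ∪ {G} = {G,T} (union, +1)
BGP@1: {C} ∪ {G,T} = {C,G,T} (union, +1)
ABGP@1: {C} ∩ {C,G,T} = {C} (intersection, +0)
GP@2: {A} ∪ {T} = {A,T} (union, +1)
BGP@2: {T} ∩ {A,T} = {T} (intersection, +0)
ABGP@2: {T} ∩ {T} = {T} (intersection, +0)
GP@3: {A} ∩ {A} = {A} (intersection, +0)
BGP@3: {A} ∩ {A} = {A} (intersection, +0)
ABGP@3: {G} ∪ {A} = {A,G} (union, +1)
GP@4: {A} ∩ {A} = {A} (intersection, +0)
BGP@4: {C} ∪ {A} = {A,C} (union, +1)
ABGP@4: {C} ∩ {A,C} = {C} (intersection, +0)
GP@5: {A} ∪ {T} = {A,T} (union, +1)
BGP@5: {A} ∩ {A,T} = {A} (intersection, +0)
ABGP@5: {G} ∪ {A} = {A,G} (union, +1)
per-site changes: [2, 2, 1, 1, 1, 2]; total = 9

9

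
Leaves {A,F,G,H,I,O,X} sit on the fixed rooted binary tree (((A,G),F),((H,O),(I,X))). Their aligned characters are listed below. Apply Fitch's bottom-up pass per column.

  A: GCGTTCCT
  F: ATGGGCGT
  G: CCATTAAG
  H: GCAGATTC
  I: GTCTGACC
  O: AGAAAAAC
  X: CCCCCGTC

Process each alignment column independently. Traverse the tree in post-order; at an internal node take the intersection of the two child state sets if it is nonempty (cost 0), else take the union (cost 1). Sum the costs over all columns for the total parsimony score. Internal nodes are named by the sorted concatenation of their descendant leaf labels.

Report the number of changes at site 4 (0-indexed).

site 0, node AG: A={G} ∪ G={C} → {C,G} (+1)
site 0, node AFG: AG={C,G} ∪ F={A} → {A,C,G} (+1)
site 0, node HO: H={G} ∪ O={A} → {A,G} (+1)
site 0, node IX: I={G} ∪ X={C} → {C,G} (+1)
site 0, node HIOX: HO={A,G} ∩ IX={C,G} → {G} (+0)
site 0, node AFGHIOX: AFG={A,C,G} ∩ HIOX={G} → {G} (+0)
site 1, node AG: A={C} ∩ G={C} → {C} (+0)
site 1, node AFG: AG={C} ∪ F={T} → {C,T} (+1)
site 1, node HO: H={C} ∪ O={G} → {C,G} (+1)
site 1, node IX: I={T} ∪ X={C} → {C,T} (+1)
site 1, node HIOX: HO={C,G} ∩ IX={C,T} → {C} (+0)
site 1, node AFGHIOX: AFG={C,T} ∩ HIOX={C} → {C} (+0)
site 2, node AG: A={G} ∪ G={A} → {A,G} (+1)
site 2, node AFG: AG={A,G} ∩ F={G} → {G} (+0)
site 2, node HO: H={A} ∩ O={A} → {A} (+0)
site 2, node IX: I={C} ∩ X={C} → {C} (+0)
site 2, node HIOX: HO={A} ∪ IX={C} → {A,C} (+1)
site 2, node AFGHIOX: AFG={G} ∪ HIOX={A,C} → {A,C,G} (+1)
site 3, node AG: A={T} ∩ G={T} → {T} (+0)
site 3, node AFG: AG={T} ∪ F={G} → {G,T} (+1)
site 3, node HO: H={G} ∪ O={A} → {A,G} (+1)
site 3, node IX: I={T} ∪ X={C} → {C,T} (+1)
site 3, node HIOX: HO={A,G} ∪ IX={C,T} → {A,C,G,T} (+1)
site 3, node AFGHIOX: AFG={G,T} ∩ HIOX={A,C,G,T} → {G,T} (+0)
site 4, node AG: A={T} ∩ G={T} → {T} (+0)
site 4, node AFG: AG={T} ∪ F={G} → {G,T} (+1)
site 4, node HO: H={A} ∩ O={A} → {A} (+0)
site 4, node IX: I={G} ∪ X={C} → {C,G} (+1)
site 4, node HIOX: HO={A} ∪ IX={C,G} → {A,C,G} (+1)
site 4, node AFGHIOX: AFG={G,T} ∩ HIOX={A,C,G} → {G} (+0)
site 5, node AG: A={C} ∪ G={A} → {A,C} (+1)
site 5, node AFG: AG={A,C} ∩ F={C} → {C} (+0)
site 5, node HO: H={T} ∪ O={A} → {A,T} (+1)
site 5, node IX: I={A} ∪ X={G} → {A,G} (+1)
site 5, node HIOX: HO={A,T} ∩ IX={A,G} → {A} (+0)
site 5, node AFGHIOX: AFG={C} ∪ HIOX={A} → {A,C} (+1)
site 6, node AG: A={C} ∪ G={A} → {A,C} (+1)
site 6, node AFG: AG={A,C} ∪ F={G} → {A,C,G} (+1)
site 6, node HO: H={T} ∪ O={A} → {A,T} (+1)
site 6, node IX: I={C} ∪ X={T} → {C,T} (+1)
site 6, node HIOX: HO={A,T} ∩ IX={C,T} → {T} (+0)
site 6, node AFGHIOX: AFG={A,C,G} ∪ HIOX={T} → {A,C,G,T} (+1)
site 7, node AG: A={T} ∪ G={G} → {G,T} (+1)
site 7, node AFG: AG={G,T} ∩ F={T} → {T} (+0)
site 7, node HO: H={C} ∩ O={C} → {C} (+0)
site 7, node IX: I={C} ∩ X={C} → {C} (+0)
site 7, node HIOX: HO={C} ∩ IX={C} → {C} (+0)
site 7, node AFGHIOX: AFG={T} ∪ HIOX={C} → {C,T} (+1)
per-site changes: [4, 3, 3, 4, 3, 4, 5, 2]; total = 28

3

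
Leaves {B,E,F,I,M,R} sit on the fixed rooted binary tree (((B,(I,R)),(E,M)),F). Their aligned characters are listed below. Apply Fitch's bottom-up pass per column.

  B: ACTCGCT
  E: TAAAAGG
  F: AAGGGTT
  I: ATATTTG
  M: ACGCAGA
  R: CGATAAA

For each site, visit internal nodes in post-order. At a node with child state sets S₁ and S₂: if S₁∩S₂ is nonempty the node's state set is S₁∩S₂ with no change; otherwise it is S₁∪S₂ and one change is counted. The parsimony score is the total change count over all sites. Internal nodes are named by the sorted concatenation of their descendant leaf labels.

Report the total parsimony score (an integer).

22

[col 0] IR: children I:{A}, R:{C} ∪→ {A,C}; cost 1
[col 0] BIR: children B:{A}, IR:{A,C} ∩→ {A}; cost 0
[col 0] EM: children E:{T}, M:{A} ∪→ {A,T}; cost 1
[col 0] BEIMR: children BIR:{A}, EM:{A,T} ∩→ {A}; cost 0
[col 0] BEFIMR: children BEIMR:{A}, F:{A} ∩→ {A}; cost 0
[col 1] IR: children I:{T}, R:{G} ∪→ {G,T}; cost 1
[col 1] BIR: children B:{C}, IR:{G,T} ∪→ {C,G,T}; cost 1
[col 1] EM: children E:{A}, M:{C} ∪→ {A,C}; cost 1
[col 1] BEIMR: children BIR:{C,G,T}, EM:{A,C} ∩→ {C}; cost 0
[col 1] BEFIMR: children BEIMR:{C}, F:{A} ∪→ {A,C}; cost 1
[col 2] IR: children I:{A}, R:{A} ∩→ {A}; cost 0
[col 2] BIR: children B:{T}, IR:{A} ∪→ {A,T}; cost 1
[col 2] EM: children E:{A}, M:{G} ∪→ {A,G}; cost 1
[col 2] BEIMR: children BIR:{A,T}, EM:{A,G} ∩→ {A}; cost 0
[col 2] BEFIMR: children BEIMR:{A}, F:{G} ∪→ {A,G}; cost 1
[col 3] IR: children I:{T}, R:{T} ∩→ {T}; cost 0
[col 3] BIR: children B:{C}, IR:{T} ∪→ {C,T}; cost 1
[col 3] EM: children E:{A}, M:{C} ∪→ {A,C}; cost 1
[col 3] BEIMR: children BIR:{C,T}, EM:{A,C} ∩→ {C}; cost 0
[col 3] BEFIMR: children BEIMR:{C}, F:{G} ∪→ {C,G}; cost 1
[col 4] IR: children I:{T}, R:{A} ∪→ {A,T}; cost 1
[col 4] BIR: children B:{G}, IR:{A,T} ∪→ {A,G,T}; cost 1
[col 4] EM: children E:{A}, M:{A} ∩→ {A}; cost 0
[col 4] BEIMR: children BIR:{A,G,T}, EM:{A} ∩→ {A}; cost 0
[col 4] BEFIMR: children BEIMR:{A}, F:{G} ∪→ {A,G}; cost 1
[col 5] IR: children I:{T}, R:{A} ∪→ {A,T}; cost 1
[col 5] BIR: children B:{C}, IR:{A,T} ∪→ {A,C,T}; cost 1
[col 5] EM: children E:{G}, M:{G} ∩→ {G}; cost 0
[col 5] BEIMR: children BIR:{A,C,T}, EM:{G} ∪→ {A,C,G,T}; cost 1
[col 5] BEFIMR: children BEIMR:{A,C,G,T}, F:{T} ∩→ {T}; cost 0
[col 6] IR: children I:{G}, R:{A} ∪→ {A,G}; cost 1
[col 6] BIR: children B:{T}, IR:{A,G} ∪→ {A,G,T}; cost 1
[col 6] EM: children E:{G}, M:{A} ∪→ {A,G}; cost 1
[col 6] BEIMR: children BIR:{A,G,T}, EM:{A,G} ∩→ {A,G}; cost 0
[col 6] BEFIMR: children BEIMR:{A,G}, F:{T} ∪→ {A,G,T}; cost 1
per-site changes: [2, 4, 3, 3, 3, 3, 4]; total = 22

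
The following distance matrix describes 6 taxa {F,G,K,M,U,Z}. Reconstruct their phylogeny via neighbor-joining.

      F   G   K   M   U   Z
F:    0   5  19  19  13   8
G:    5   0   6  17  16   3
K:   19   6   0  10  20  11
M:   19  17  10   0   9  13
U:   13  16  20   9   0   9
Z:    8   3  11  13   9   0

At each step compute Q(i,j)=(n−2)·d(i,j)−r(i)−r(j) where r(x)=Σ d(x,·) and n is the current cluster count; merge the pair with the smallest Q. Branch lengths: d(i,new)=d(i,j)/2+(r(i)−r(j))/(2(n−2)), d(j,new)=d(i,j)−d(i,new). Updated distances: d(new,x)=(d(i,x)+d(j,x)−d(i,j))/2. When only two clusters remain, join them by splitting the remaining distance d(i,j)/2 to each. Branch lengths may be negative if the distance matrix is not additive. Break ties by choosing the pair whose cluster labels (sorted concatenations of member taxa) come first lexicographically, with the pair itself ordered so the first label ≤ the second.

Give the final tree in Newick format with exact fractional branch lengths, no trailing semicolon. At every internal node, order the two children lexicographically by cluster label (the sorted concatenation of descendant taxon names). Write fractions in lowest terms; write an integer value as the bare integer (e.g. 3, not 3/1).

iteration 1: select M,U (d=9, Q=-99); attach at lengths (37/8, 35/8); label the merged cluster MU
  updated: d(F,MU)=23/2, d(G,MU)=12, d(K,MU)=21/2, d(MU,Z)=13/2
iteration 2: select K,MU (d=21/2, Q=-111/2); attach at lengths (25/4, 17/4); label the merged cluster KMU
  updated: d(F,KMU)=10, d(G,KMU)=15/4, d(KMU,Z)=7/2
iteration 3: select F,G (d=5, Q=-99/4); attach at lengths (85/16, -5/16); label the merged cluster FG
  updated: d(FG,KMU)=35/8, d(FG,Z)=3
iteration 4: select FG,KMU (d=35/8, Q=-87/8); attach at lengths (31/16, 39/16); label the merged cluster FGKMU
  updated: d(FGKMU,Z)=17/16
iteration 5: select FGKMU,Z (d=17/16); attach at lengths (17/32, 17/32); label the merged cluster FGKMUZ
final tree: (((F:85/16,G:-5/16):31/16,(K:25/4,(M:37/8,U:35/8):17/4):39/16):17/32,Z:17/32)
total length: 479/16

(((F:85/16,G:-5/16):31/16,(K:25/4,(M:37/8,U:35/8):17/4):39/16):17/32,Z:17/32)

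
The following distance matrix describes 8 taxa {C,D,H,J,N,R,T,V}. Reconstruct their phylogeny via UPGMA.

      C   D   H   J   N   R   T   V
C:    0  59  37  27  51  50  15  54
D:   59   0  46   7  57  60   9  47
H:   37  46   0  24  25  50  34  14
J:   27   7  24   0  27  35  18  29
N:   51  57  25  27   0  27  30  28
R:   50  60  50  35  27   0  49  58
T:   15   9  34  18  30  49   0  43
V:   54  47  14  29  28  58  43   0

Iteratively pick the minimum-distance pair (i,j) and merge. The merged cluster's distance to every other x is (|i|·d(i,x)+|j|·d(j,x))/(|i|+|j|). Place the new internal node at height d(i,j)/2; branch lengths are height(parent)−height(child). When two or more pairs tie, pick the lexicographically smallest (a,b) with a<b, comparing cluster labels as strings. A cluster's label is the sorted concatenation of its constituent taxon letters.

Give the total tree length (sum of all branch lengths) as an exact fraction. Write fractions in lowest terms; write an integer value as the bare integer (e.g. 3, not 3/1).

step 1: merge (D,J) at d=7; branch lengths D→7/2, J→7/2; new cluster DJ
  updated: d(C,DJ)=43, d(DJ,H)=35, d(DJ,N)=42, d(DJ,R)=95/2, d(DJ,T)=27/2, d(DJ,V)=38
step 2: merge (DJ,T) at d=27/2; branch lengths DJ→13/4, T→27/4; new cluster DJT
  updated: d(C,DJT)=101/3, d(DJT,H)=104/3, d(DJT,N)=38, d(DJT,R)=48, d(DJT,V)=119/3
step 3: merge (H,V) at d=14; branch lengths H→7, V→7; new cluster HV
  updated: d(C,HV)=91/2, d(DJT,HV)=223/6, d(HV,N)=53/2, d(HV,R)=54
step 4: merge (HV,N) at d=53/2; branch lengths HV→25/4, N→53/4; new cluster HNV
  updated: d(C,HNV)=142/3, d(DJT,HNV)=337/9, d(HNV,R)=45
step 5: merge (C,DJT) at d=101/3; branch lengths C→101/6, DJT→121/12; new cluster CDJT
  updated: d(CDJT,HNV)=479/12, d(CDJT,R)=97/2
step 6: merge (CDJT,HNV) at d=479/12; branch lengths CDJT→25/8, HNV→161/24; new cluster CDHJNTV
  updated: d(CDHJNTV,R)=47
step 7: merge (CDHJNTV,R) at d=47; branch lengths CDHJNTV→85/24, R→47/2; new cluster CDHJNRTV
final tree: (((C:101/6,((D:7/2,J:7/2):13/4,T:27/4):121/12):25/8,((H:7,V:7):25/4,N:53/4):161/24):85/24,R:47/2)
total length: 2743/24

2743/24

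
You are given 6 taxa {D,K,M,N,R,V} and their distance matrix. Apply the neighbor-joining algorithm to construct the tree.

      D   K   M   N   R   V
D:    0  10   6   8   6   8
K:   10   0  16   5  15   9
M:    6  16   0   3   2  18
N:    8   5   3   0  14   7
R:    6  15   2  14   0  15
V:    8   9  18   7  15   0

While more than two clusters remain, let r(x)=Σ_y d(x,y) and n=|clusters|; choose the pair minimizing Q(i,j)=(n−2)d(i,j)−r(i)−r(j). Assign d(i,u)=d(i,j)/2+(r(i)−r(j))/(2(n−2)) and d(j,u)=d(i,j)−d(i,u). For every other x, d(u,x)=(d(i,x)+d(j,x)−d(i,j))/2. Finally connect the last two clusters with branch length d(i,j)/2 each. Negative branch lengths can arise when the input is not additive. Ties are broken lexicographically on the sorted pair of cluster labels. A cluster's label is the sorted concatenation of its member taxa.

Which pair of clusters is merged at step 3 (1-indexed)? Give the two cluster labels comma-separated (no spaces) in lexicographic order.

1. join M+R (d=2, Q=-89) ⇒ MR; edges |M|=1/8, |R|=15/8
  updated: d(D,MR)=5, d(K,MR)=29/2, d(MR,N)=15/2, d(MR,V)=31/2
2. join D+MR (d=5, Q=-117/2) ⇒ DMR; edges |D|=7/12, |MR|=53/12
  updated: d(DMR,K)=39/4, d(DMR,N)=21/4, d(DMR,V)=37/4
3. join DMR+N (d=21/4, Q=-31) ⇒ DMNR; edges |DMR|=35/8, |N|=7/8
  updated: d(DMNR,K)=19/4, d(DMNR,V)=11/2
4. join DMNR+K (d=19/4, Q=-77/4) ⇒ DKMNR; edges |DMNR|=5/8, |K|=33/8
  updated: d(DKMNR,V)=39/8
5. join DKMNR+V (d=39/8) ⇒ DKMNRV; edges |DKMNR|=39/16, |V|=39/16
final tree: ((((D:7/12,(M:1/8,R:15/8):53/12):35/8,N:7/8):5/8,K:33/8):39/16,V:39/16)
total length: 175/8

DMR,N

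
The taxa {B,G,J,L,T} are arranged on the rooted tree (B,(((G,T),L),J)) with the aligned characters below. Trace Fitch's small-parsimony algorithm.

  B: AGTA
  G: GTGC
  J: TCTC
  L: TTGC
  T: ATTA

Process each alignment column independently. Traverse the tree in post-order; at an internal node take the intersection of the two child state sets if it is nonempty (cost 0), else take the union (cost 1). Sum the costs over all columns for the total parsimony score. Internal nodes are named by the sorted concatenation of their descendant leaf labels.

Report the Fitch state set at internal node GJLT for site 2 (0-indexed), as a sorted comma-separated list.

GT@0: {G} ∪ {A} = {A,G} (union, +1)
GLT@0: {A,G} ∪ {T} = {A,G,T} (union, +1)
GJLT@0: {A,G,T} ∩ {T} = {T} (intersection, +0)
BGJLT@0: {A} ∪ {T} = {A,T} (union, +1)
GT@1: {T} ∩ {T} = {T} (intersection, +0)
GLT@1: {T} ∩ {T} = {T} (intersection, +0)
GJLT@1: {T} ∪ {C} = {C,T} (union, +1)
BGJLT@1: {G} ∪ {C,T} = {C,G,T} (union, +1)
GT@2: {G} ∪ {T} = {G,T} (union, +1)
GLT@2: {G,T} ∩ {G} = {G} (intersection, +0)
GJLT@2: {G} ∪ {T} = {G,T} (union, +1)
BGJLT@2: {T} ∩ {G,T} = {T} (intersection, +0)
GT@3: {C} ∪ {A} = {A,C} (union, +1)
GLT@3: {A,C} ∩ {C} = {C} (intersection, +0)
GJLT@3: {C} ∩ {C} = {C} (intersection, +0)
BGJLT@3: {A} ∪ {C} = {A,C} (union, +1)
per-site changes: [3, 2, 2, 2]; total = 9

G,T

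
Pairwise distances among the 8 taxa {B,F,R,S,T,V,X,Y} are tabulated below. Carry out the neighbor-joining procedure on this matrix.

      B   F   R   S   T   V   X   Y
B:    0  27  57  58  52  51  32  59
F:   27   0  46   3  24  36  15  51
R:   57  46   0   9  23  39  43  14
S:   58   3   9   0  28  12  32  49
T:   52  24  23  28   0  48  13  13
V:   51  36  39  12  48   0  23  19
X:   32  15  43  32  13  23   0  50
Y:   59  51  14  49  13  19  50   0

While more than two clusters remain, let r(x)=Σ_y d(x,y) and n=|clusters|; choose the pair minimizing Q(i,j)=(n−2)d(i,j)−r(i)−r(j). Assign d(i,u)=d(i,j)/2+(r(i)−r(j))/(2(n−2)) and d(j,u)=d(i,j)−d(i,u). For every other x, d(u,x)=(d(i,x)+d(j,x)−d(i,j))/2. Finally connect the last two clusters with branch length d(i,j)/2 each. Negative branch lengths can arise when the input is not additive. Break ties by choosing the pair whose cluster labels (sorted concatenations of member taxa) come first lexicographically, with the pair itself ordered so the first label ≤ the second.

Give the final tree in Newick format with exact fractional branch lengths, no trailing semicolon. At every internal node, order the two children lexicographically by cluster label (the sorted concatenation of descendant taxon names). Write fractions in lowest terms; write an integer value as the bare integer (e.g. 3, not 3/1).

step 1: merge (R,Y) at d=14, Q=-402; branch lengths R→5, Y→9; new cluster RY
  updated: d(B,RY)=51, d(F,RY)=83/2, d(RY,S)=22, d(RY,T)=11, d(RY,V)=22, d(RY,X)=79/2
step 2: merge (RY,T) at d=11, Q=-308; branch lengths RY→33/5, T→22/5; new cluster RTY
  updated: d(B,RTY)=46, d(F,RTY)=109/4, d(RTY,S)=39/2, d(RTY,V)=59/2, d(RTY,X)=83/4
step 3: merge (S,V) at d=12, Q=-228; branch lengths S→21/8, V→75/8; new cluster SV
  updated: d(B,SV)=97/2, d(F,SV)=27/2, d(RTY,SV)=37/2, d(SV,X)=43/2
step 4: merge (RTY,SV) at d=37/2, Q=-159; branch lengths RTY→11, SV→15/2; new cluster RSTVY
  updated: d(B,RSTVY)=38, d(F,RSTVY)=89/8, d(RSTVY,X)=95/8
step 5: merge (B,F) at d=27, Q=-769/8; branch lengths B→783/32, F→81/32; new cluster BF
  updated: d(BF,RSTVY)=177/16, d(BF,X)=10
step 6: merge (BF,RSTVY) at d=177/16, Q=-527/16; branch lengths BF→147/32, RSTVY→207/32; new cluster BFRSTVY
  updated: d(BFRSTVY,X)=173/32
step 7: merge (BFRSTVY,X) at d=173/32; branch lengths BFRSTVY→173/64, X→173/64; new cluster BFRSTVXY
final tree: (((B:783/32,F:81/32):147/32,(((R:5,Y:9):33/5,T:22/5):11,(S:21/8,V:75/8):15/2):207/32):173/64,X:173/64)
total length: 3167/32

(((B:783/32,F:81/32):147/32,(((R:5,Y:9):33/5,T:22/5):11,(S:21/8,V:75/8):15/2):207/32):173/64,X:173/64)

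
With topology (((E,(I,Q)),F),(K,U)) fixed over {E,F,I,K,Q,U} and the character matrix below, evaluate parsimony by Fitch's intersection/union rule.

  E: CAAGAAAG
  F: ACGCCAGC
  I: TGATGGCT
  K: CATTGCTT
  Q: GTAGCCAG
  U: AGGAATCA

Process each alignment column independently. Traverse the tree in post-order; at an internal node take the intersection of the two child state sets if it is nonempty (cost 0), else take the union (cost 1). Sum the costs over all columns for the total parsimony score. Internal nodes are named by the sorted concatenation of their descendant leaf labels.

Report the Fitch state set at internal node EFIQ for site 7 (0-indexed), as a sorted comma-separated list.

site 0, node IQ: I={T} ∪ Q={G} → {G,T} (+1)
site 0, node EIQ: E={C} ∪ IQ={G,T} → {C,G,T} (+1)
site 0, node EFIQ: EIQ={C,G,T} ∪ F={A} → {A,C,G,T} (+1)
site 0, node KU: K={C} ∪ U={A} → {A,C} (+1)
site 0, node EFIKQU: EFIQ={A,C,G,T} ∩ KU={A,C} → {A,C} (+0)
site 1, node IQ: I={G} ∪ Q={T} → {G,T} (+1)
site 1, node EIQ: E={A} ∪ IQ={G,T} → {A,G,T} (+1)
site 1, node EFIQ: EIQ={A,G,T} ∪ F={C} → {A,C,G,T} (+1)
site 1, node KU: K={A} ∪ U={G} → {A,G} (+1)
site 1, node EFIKQU: EFIQ={A,C,G,T} ∩ KU={A,G} → {A,G} (+0)
site 2, node IQ: I={A} ∩ Q={A} → {A} (+0)
site 2, node EIQ: E={A} ∩ IQ={A} → {A} (+0)
site 2, node EFIQ: EIQ={A} ∪ F={G} → {A,G} (+1)
site 2, node KU: K={T} ∪ U={G} → {G,T} (+1)
site 2, node EFIKQU: EFIQ={A,G} ∩ KU={G,T} → {G} (+0)
site 3, node IQ: I={T} ∪ Q={G} → {G,T} (+1)
site 3, node EIQ: E={G} ∩ IQ={G,T} → {G} (+0)
site 3, node EFIQ: EIQ={G} ∪ F={C} → {C,G} (+1)
site 3, node KU: K={T} ∪ U={A} → {A,T} (+1)
site 3, node EFIKQU: EFIQ={C,G} ∪ KU={A,T} → {A,C,G,T} (+1)
site 4, node IQ: I={G} ∪ Q={C} → {C,G} (+1)
site 4, node EIQ: E={A} ∪ IQ={C,G} → {A,C,G} (+1)
site 4, node EFIQ: EIQ={A,C,G} ∩ F={C} → {C} (+0)
site 4, node KU: K={G} ∪ U={A} → {A,G} (+1)
site 4, node EFIKQU: EFIQ={C} ∪ KU={A,G} → {A,C,G} (+1)
site 5, node IQ: I={G} ∪ Q={C} → {C,G} (+1)
site 5, node EIQ: E={A} ∪ IQ={C,G} → {A,C,G} (+1)
site 5, node EFIQ: EIQ={A,C,G} ∩ F={A} → {A} (+0)
site 5, node KU: K={C} ∪ U={T} → {C,T} (+1)
site 5, node EFIKQU: EFIQ={A} ∪ KU={C,T} → {A,C,T} (+1)
site 6, node IQ: I={C} ∪ Q={A} → {A,C} (+1)
site 6, node EIQ: E={A} ∩ IQ={A,C} → {A} (+0)
site 6, node EFIQ: EIQ={A} ∪ F={G} → {A,G} (+1)
site 6, node KU: K={T} ∪ U={C} → {C,T} (+1)
site 6, node EFIKQU: EFIQ={A,G} ∪ KU={C,T} → {A,C,G,T} (+1)
site 7, node IQ: I={T} ∪ Q={G} → {G,T} (+1)
site 7, node EIQ: E={G} ∩ IQ={G,T} → {G} (+0)
site 7, node EFIQ: EIQ={G} ∪ F={C} → {C,G} (+1)
site 7, node KU: K={T} ∪ U={A} → {A,T} (+1)
site 7, node EFIKQU: EFIQ={C,G} ∪ KU={A,T} → {A,C,G,T} (+1)
per-site changes: [4, 4, 2, 4, 4, 4, 4, 4]; total = 30

C,G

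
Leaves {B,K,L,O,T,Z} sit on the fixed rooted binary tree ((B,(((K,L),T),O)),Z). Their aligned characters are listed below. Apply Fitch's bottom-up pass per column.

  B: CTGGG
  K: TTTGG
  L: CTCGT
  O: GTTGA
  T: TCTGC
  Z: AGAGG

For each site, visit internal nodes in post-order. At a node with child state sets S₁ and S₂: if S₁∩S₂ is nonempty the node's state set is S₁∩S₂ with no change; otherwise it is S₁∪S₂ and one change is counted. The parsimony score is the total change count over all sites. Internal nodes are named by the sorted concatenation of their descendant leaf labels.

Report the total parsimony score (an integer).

12

[col 0] KL: children K:{T}, L:{C} ∪→ {C,T}; cost 1
[col 0] KLT: children KL:{C,T}, T:{T} ∩→ {T}; cost 0
[col 0] KLOT: children KLT:{T}, O:{G} ∪→ {G,T}; cost 1
[col 0] BKLOT: children B:{C}, KLOT:{G,T} ∪→ {C,G,T}; cost 1
[col 0] BKLOTZ: children BKLOT:{C,G,T}, Z:{A} ∪→ {A,C,G,T}; cost 1
[col 1] KL: children K:{T}, L:{T} ∩→ {T}; cost 0
[col 1] KLT: children KL:{T}, T:{C} ∪→ {C,T}; cost 1
[col 1] KLOT: children KLT:{C,T}, O:{T} ∩→ {T}; cost 0
[col 1] BKLOT: children B:{T}, KLOT:{T} ∩→ {T}; cost 0
[col 1] BKLOTZ: children BKLOT:{T}, Z:{G} ∪→ {G,T}; cost 1
[col 2] KL: children K:{T}, L:{C} ∪→ {C,T}; cost 1
[col 2] KLT: children KL:{C,T}, T:{T} ∩→ {T}; cost 0
[col 2] KLOT: children KLT:{T}, O:{T} ∩→ {T}; cost 0
[col 2] BKLOT: children B:{G}, KLOT:{T} ∪→ {G,T}; cost 1
[col 2] BKLOTZ: children BKLOT:{G,T}, Z:{A} ∪→ {A,G,T}; cost 1
[col 3] KL: children K:{G}, L:{G} ∩→ {G}; cost 0
[col 3] KLT: children KL:{G}, T:{G} ∩→ {G}; cost 0
[col 3] KLOT: children KLT:{G}, O:{G} ∩→ {G}; cost 0
[col 3] BKLOT: children B:{G}, KLOT:{G} ∩→ {G}; cost 0
[col 3] BKLOTZ: children BKLOT:{G}, Z:{G} ∩→ {G}; cost 0
[col 4] KL: children K:{G}, L:{T} ∪→ {G,T}; cost 1
[col 4] KLT: children KL:{G,T}, T:{C} ∪→ {C,G,T}; cost 1
[col 4] KLOT: children KLT:{C,G,T}, O:{A} ∪→ {A,C,G,T}; cost 1
[col 4] BKLOT: children B:{G}, KLOT:{A,C,G,T} ∩→ {G}; cost 0
[col 4] BKLOTZ: children BKLOT:{G}, Z:{G} ∩→ {G}; cost 0
per-site changes: [4, 2, 3, 0, 3]; total = 12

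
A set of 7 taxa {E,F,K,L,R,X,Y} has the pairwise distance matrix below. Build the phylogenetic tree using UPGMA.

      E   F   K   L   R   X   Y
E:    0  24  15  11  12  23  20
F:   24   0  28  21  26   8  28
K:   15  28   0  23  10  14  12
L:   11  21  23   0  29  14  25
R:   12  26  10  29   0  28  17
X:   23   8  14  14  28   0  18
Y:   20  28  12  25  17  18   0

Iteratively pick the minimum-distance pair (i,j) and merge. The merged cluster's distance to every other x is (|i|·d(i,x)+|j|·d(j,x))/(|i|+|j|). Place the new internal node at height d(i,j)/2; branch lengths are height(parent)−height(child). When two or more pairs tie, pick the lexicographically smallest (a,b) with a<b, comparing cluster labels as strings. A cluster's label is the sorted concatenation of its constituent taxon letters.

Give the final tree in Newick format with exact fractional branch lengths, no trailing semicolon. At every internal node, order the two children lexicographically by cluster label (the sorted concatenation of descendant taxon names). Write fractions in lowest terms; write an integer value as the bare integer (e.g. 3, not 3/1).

step 1: merge (F,X) at d=8; branch lengths F→4, X→4; new cluster FX
  updated: d(E,FX)=47/2, d(FX,K)=21, d(FX,L)=35/2, d(FX,R)=27, d(FX,Y)=23
step 2: merge (K,R) at d=10; branch lengths K→5, R→5; new cluster KR
  updated: d(E,KR)=27/2, d(FX,KR)=24, d(KR,L)=26, d(KR,Y)=29/2
step 3: merge (E,L) at d=11; branch lengths E→11/2, L→11/2; new cluster EL
  updated: d(EL,FX)=41/2, d(EL,KR)=79/4, d(EL,Y)=45/2
step 4: merge (KR,Y) at d=29/2; branch lengths KR→9/4, Y→29/4; new cluster KRY
  updated: d(EL,KRY)=62/3, d(FX,KRY)=71/3
step 5: merge (EL,FX) at d=41/2; branch lengths EL→19/4, FX→25/4; new cluster EFLX
  updated: d(EFLX,KRY)=133/6
step 6: merge (EFLX,KRY) at d=133/6; branch lengths EFLX→5/6, KRY→23/6; new cluster EFKLRXY
final tree: (((E:11/2,L:11/2):19/4,(F:4,X:4):25/4):5/6,((K:5,R:5):9/4,Y:29/4):23/6)
total length: 325/6

(((E:11/2,L:11/2):19/4,(F:4,X:4):25/4):5/6,((K:5,R:5):9/4,Y:29/4):23/6)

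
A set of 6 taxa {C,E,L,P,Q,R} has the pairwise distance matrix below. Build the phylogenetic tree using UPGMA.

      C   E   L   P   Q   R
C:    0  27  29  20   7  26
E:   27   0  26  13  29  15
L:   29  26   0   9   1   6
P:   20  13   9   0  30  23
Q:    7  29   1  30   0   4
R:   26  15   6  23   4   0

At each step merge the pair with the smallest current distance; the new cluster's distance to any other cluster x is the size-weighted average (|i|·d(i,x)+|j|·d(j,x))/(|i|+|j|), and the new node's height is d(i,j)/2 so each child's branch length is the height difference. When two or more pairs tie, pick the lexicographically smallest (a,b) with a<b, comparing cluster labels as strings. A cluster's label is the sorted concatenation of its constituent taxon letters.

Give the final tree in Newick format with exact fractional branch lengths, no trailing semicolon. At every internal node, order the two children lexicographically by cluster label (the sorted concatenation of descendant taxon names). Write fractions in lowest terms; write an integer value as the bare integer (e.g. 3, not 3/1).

step 1: merge (L,Q) at d=1; branch lengths L→1/2, Q→1/2; new cluster LQ
  updated: d(C,LQ)=18, d(E,LQ)=55/2, d(LQ,P)=39/2, d(LQ,R)=5
step 2: merge (LQ,R) at d=5; branch lengths LQ→2, R→5/2; new cluster LQR
  updated: d(C,LQR)=62/3, d(E,LQR)=70/3, d(LQR,P)=62/3
step 3: merge (E,P) at d=13; branch lengths E→13/2, P→13/2; new cluster EP
  updated: d(C,EP)=47/2, d(EP,LQR)=22
step 4: merge (C,LQR) at d=62/3; branch lengths C→31/3, LQR→47/6; new cluster CLQR
  updated: d(CLQR,EP)=179/8
step 5: merge (CLQR,EP) at d=179/8; branch lengths CLQR→41/48, EP→75/16; new cluster CELPQR
final tree: ((C:31/3,((L:1/2,Q:1/2):2,R:5/2):47/6):41/48,(E:13/2,P:13/2):75/16)
total length: 1013/24

((C:31/3,((L:1/2,Q:1/2):2,R:5/2):47/6):41/48,(E:13/2,P:13/2):75/16)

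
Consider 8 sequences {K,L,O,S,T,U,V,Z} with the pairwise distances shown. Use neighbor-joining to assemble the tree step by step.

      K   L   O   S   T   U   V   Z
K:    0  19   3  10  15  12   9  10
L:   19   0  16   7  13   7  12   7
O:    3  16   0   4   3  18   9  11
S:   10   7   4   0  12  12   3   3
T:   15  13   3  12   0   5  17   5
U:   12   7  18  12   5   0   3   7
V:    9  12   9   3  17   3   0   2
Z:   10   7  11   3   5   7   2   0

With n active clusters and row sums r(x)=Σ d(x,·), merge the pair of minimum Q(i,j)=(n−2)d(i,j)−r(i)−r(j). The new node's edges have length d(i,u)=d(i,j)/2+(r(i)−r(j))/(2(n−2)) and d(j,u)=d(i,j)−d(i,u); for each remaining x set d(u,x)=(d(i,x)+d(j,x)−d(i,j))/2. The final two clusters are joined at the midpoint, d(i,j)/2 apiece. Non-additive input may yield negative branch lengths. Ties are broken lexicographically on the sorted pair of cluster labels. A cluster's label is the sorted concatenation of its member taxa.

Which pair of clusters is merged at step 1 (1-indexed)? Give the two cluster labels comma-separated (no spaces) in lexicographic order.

K,O

1. join K+O (d=3, Q=-124) ⇒ KO; edges |K|=8/3, |O|=1/3
  updated: d(KO,L)=16, d(KO,S)=11/2, d(KO,T)=15/2, d(KO,U)=27/2, d(KO,V)=15/2, d(KO,Z)=9
2. join T+U (d=5, Q=-82) ⇒ TU; edges |T|=37/10, |U|=13/10
  updated: d(KO,TU)=8, d(L,TU)=15/2, d(S,TU)=19/2, d(TU,V)=15/2, d(TU,Z)=7/2
3. join L+TU (d=15/2, Q=-111/2) ⇒ LTU; edges |L|=87/16, |TU|=33/16
  updated: d(KO,LTU)=33/4, d(LTU,S)=9/2, d(LTU,V)=6, d(LTU,Z)=3/2
4. join LTU+Z (d=3/2, Q=-125/4) ⇒ LTUZ; edges |LTU|=37/24, |Z|=-1/24
  updated: d(KO,LTUZ)=63/8, d(LTUZ,S)=3, d(LTUZ,V)=13/4
5. join KO+S (d=11/2, Q=-171/8) ⇒ KOS; edges |KO|=163/32, |S|=13/32
  updated: d(KOS,LTUZ)=43/16, d(KOS,V)=5/2
6. join KOS+LTUZ (d=43/16, Q=-135/16) ⇒ KLOSTUZ; edges |KOS|=31/32, |LTUZ|=55/32
  updated: d(KLOSTUZ,V)=49/32
7. join KLOSTUZ+V (d=49/32) ⇒ KLOSTUVZ; edges |KLOSTUZ|=49/64, |V|=49/64
final tree: ((((K:8/3,O:1/3):163/32,S:13/32):31/32,((L:87/16,(T:37/10,U:13/10):33/16):37/24,Z:-1/24):55/32):49/64,V:49/64)
total length: 855/32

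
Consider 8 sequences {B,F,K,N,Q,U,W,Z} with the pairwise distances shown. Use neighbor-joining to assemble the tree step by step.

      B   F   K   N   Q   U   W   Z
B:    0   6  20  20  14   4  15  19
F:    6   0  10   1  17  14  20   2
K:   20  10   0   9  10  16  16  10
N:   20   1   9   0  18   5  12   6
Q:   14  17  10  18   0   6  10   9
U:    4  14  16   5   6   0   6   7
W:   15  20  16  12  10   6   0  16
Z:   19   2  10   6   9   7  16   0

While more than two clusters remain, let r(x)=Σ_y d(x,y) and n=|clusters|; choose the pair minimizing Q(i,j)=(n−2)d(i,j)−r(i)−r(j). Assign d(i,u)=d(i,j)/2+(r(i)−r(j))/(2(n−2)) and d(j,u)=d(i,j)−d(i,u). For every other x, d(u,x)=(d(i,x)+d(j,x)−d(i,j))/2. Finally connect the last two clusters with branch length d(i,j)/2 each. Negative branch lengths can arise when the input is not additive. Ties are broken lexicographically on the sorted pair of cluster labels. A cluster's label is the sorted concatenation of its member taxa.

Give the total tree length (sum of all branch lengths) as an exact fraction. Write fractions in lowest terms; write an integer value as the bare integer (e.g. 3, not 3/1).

2125/64

iteration 1: select F,N (d=1, Q=-135); attach at lengths (5/12, 7/12); label the merged cluster FN
  updated: d(B,FN)=25/2, d(FN,K)=9, d(FN,Q)=17, d(FN,U)=9, d(FN,W)=31/2, d(FN,Z)=7/2
iteration 2: select FN,Z (d=7/2, Q=-227/2); attach at lengths (39/20, 31/20); label the merged cluster FNZ
  updated: d(B,FNZ)=14, d(FNZ,K)=31/4, d(FNZ,Q)=45/4, d(FNZ,U)=25/4, d(FNZ,W)=14
iteration 3: select FNZ,K (d=31/4, Q=-92); attach at lengths (29/16, 95/16); label the merged cluster FKNZ
  updated: d(B,FKNZ)=105/8, d(FKNZ,Q)=27/4, d(FKNZ,U)=29/4, d(FKNZ,W)=89/8
iteration 4: select B,U (d=4, Q=-459/8); attach at lengths (93/16, -29/16); label the merged cluster BU
  updated: d(BU,FKNZ)=131/16, d(BU,Q)=8, d(BU,W)=17/2
iteration 5: select BU,W (d=17/2, Q=-597/16); attach at lengths (193/64, 351/64); label the merged cluster BUW
  updated: d(BUW,FKNZ)=173/32, d(BUW,Q)=19/4
iteration 6: select BUW,FKNZ (d=173/32, Q=-541/32); attach at lengths (109/64, 237/64); label the merged cluster BFKNUWZ
  updated: d(BFKNUWZ,Q)=195/64
iteration 7: select BFKNUWZ,Q (d=195/64); attach at lengths (195/128, 195/128); label the merged cluster BFKNQUWZ
final tree: ((((B:93/16,U:-29/16):193/64,W:351/64):109/64,(((F:5/12,N:7/12):39/20,Z:31/20):29/16,K:95/16):237/64):195/128,Q:195/128)
total length: 2125/64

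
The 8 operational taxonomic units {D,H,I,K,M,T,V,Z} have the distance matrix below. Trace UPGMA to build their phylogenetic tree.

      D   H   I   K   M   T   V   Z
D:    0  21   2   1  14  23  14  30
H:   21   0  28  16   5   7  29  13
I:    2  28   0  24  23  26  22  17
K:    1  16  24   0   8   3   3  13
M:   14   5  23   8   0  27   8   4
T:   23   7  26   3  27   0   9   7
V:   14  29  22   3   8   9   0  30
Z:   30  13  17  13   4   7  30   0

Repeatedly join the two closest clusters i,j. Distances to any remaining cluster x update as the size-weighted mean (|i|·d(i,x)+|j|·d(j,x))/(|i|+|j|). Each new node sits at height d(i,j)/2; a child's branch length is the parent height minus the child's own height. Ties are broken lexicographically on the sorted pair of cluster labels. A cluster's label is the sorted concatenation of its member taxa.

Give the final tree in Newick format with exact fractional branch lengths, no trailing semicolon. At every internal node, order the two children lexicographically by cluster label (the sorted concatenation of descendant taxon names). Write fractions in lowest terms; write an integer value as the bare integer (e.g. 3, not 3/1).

iteration 1: select D,K (d=1); attach at lengths (1/2, 1/2); label the merged cluster DK
  updated: d(DK,H)=37/2, d(DK,I)=13, d(DK,M)=11, d(DK,T)=13, d(DK,V)=17/2, d(DK,Z)=43/2
iteration 2: select M,Z (d=4); attach at lengths (2, 2); label the merged cluster MZ
  updated: d(DK,MZ)=65/4, d(H,MZ)=9, d(I,MZ)=20, d(MZ,T)=17, d(MZ,V)=19
iteration 3: select H,T (d=7); attach at lengths (7/2, 7/2); label the merged cluster HT
  updated: d(DK,HT)=63/4, d(HT,I)=27, d(HT,MZ)=13, d(HT,V)=19
iteration 4: select DK,V (d=17/2); attach at lengths (15/4, 17/4); label the merged cluster DKV
  updated: d(DKV,HT)=101/6, d(DKV,I)=16, d(DKV,MZ)=103/6
iteration 5: select HT,MZ (d=13); attach at lengths (3, 9/2); label the merged cluster HMTZ
  updated: d(DKV,HMTZ)=17, d(HMTZ,I)=47/2
iteration 6: select DKV,I (d=16); attach at lengths (15/4, 8); label the merged cluster DIKV
  updated: d(DIKV,HMTZ)=149/8
iteration 7: select DIKV,HMTZ (d=149/8); attach at lengths (21/16, 45/16); label the merged cluster DHIKMTVZ
final tree: ((((D:1/2,K:1/2):15/4,V:17/4):15/4,I:8):21/16,((H:7/2,T:7/2):3,(M:2,Z:2):9/2):45/16)
total length: 347/8

((((D:1/2,K:1/2):15/4,V:17/4):15/4,I:8):21/16,((H:7/2,T:7/2):3,(M:2,Z:2):9/2):45/16)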